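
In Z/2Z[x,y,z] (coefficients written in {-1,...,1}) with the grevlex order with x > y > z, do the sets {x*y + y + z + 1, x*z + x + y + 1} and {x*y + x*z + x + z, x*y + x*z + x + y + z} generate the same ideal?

Since reduced Gröbner bases are canonical representatives of ideals under a given ordering, it suffices to compute and compare them.
Buchberger on the first generating set:
f_1 = x*y + y + z + 1, LT = x*y.
f_2 = x*z + x + y + 1, LT = x*z.

S(f_1,f_2): lcm = x*y*z. S = x*y + y**2 + y*z + z**2 + y + z.
  leading term x*y: subtract (1)·f_1 from x*y + y**2 + y*z + z**2 + y + z → y**2 + y*z + z**2 + 1
  leading term y**2: no divisor's leading term divides it; move y**2 to the remainder.
  leading term y*z: no divisor's leading term divides it; move y*z to the remainder.
  leading term z**2: no divisor's leading term divides it; move z**2 to the remainder.
  leading term 1: no divisor's leading term divides it; move 1 to the remainder.
  remainder y**2 + y*z + z**2 + 1 ≠ 0; add g_3 = y**2 + y*z + z**2 + 1 to the basis.

S(f_1,g_3): lcm = x*y**2. S = x*y*z + x*z**2 + y**2 + y*z + x + y.
  leading term x*y*z: subtract (z)·f_1 from x*y*z + x*z**2 + y**2 + y*z + x + y → x*z**2 + y**2 + z**2 + x + y + z
  leading term x*z**2: subtract (z)·f_2 from x*z**2 + y**2 + z**2 + x + y + z → y**2 + x*z + y*z + z**2 + x + y
  leading term y**2: subtract (1)·g_3 from y**2 + x*z + y*z + z**2 + x + y → x*z + x + y + 1
  leading term x*z: subtract (1)·f_2 from x*z + x + y + 1 → 0
  remainder 0.

S(f_2,g_3): leading monomials are coprime, so the S-polynomial reduces to 0 (Buchberger's first criterion).
Every S-polynomial of the final basis reduces to 0, so we have a Gröbner basis.
Inter-reduce: drop elements whose leading term is divisible by another's, tail-reduce, and make monic.
Reduced Gröbner basis: {x*y + y + z + 1, y**2 + y*z + z**2 + 1, x*z + x + y + 1}.

Buchberger on the second generating set:
h_1 = x*y + x*z + x + z, LT = x*y.
h_2 = x*y + x*z + x + y + z, LT = x*y.

S(h_1,h_2): lcm = x*y. S = y.
  leading term y: no divisor's leading term divides it; move y to the remainder.
  remainder y ≠ 0; add k_3 = y to the basis.

S(h_1,k_3): lcm = x*y. S = x*z + x + z.
  leading term x*z: no divisor's leading term divides it; move x*z to the remainder.
  leading term x: no divisor's leading term divides it; move x to the remainder.
  leading term z: no divisor's leading term divides it; move z to the remainder.
  remainder x*z + x + z ≠ 0; add k_4 = x*z + x + z to the basis.

S(h_2,k_3): lcm = x*y. S = x*z + x + y + z.
  leading term x*z: subtract (1)·k_4 from x*z + x + y + z → y
  leading term y: subtract (1)·k_3 from y → 0
  remainder 0.

S(h_1,k_4): lcm = x*y*z. S = x*z**2 + x*y + x*z + y*z + z**2.
  leading term x*z**2: subtract (z)·k_4 from x*z**2 + x*y + x*z + y*z + z**2 → x*y + y*z
  leading term x*y: subtract (1)·h_1 from x*y + y*z → x*z + y*z + x + z
  leading term x*z: subtract (1)·k_4 from x*z + y*z + x + z → y*z
  leading term y*z: subtract (z)·k_3 from y*z → 0
  remainder 0.

S(h_2,k_4): lcm = x*y*z. S = x*z**2 + x*y + x*z + z**2.
  leading term x*z**2: subtract (z)·k_4 from x*z**2 + x*y + x*z + z**2 → x*y
  leading term x*y: subtract (1)·h_1 from x*y → x*z + x + z
  leading term x*z: subtract (1)·k_4 from x*z + x + z → 0
  remainder 0.

S(k_3,k_4): leading monomials are coprime, so the S-polynomial reduces to 0 (Buchberger's first criterion).
Every S-polynomial of the final basis reduces to 0, so we have a Gröbner basis.
Inter-reduce: drop elements whose leading term is divisible by another's, tail-reduce, and make monic.
Reduced Gröbner basis: {x*z + x + z, y}.

These differ, so the ideals are not equal.

No, the ideals differ.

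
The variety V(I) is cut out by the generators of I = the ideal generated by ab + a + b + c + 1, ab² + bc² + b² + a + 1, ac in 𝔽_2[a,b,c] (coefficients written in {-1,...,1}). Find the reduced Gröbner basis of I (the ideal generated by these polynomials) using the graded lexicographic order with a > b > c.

The reduced Gröbner basis is the canonical form of the ideal for this ordering.

f_1 = ab + a + b + c + 1, LT = ab.
f_2 = ab² + bc² + b² + a + 1, LT = ab².
f_3 = ac, LT = ac.

S(f_1,f_2): lcm = ab². S = bc² + ab + bc + a + b + 1.
  leading term bc²: no divisor's leading term divides it; move bc² to the remainder.
  leading term ab: subtract (1)·f_1 from ab + bc + a + b + 1 → bc + c
  leading term bc: no divisor's leading term divides it; move bc to the remainder.
  leading term c: no divisor's leading term divides it; move c to the remainder.
  remainder bc² + bc + c ≠ 0; add g_4 = bc² + bc + c to the basis.

S(f_1,f_3): lcm = abc. S = ac + bc + c² + c.
  leading term ac: subtract (1)·f_3 from ac + bc + c² + c → bc + c² + c
  leading term bc: no divisor's leading term divides it; move bc to the remainder.
  leading term c²: no divisor's leading term divides it; move c² to the remainder.
  leading term c: no divisor's leading term divides it; move c to the remainder.
  remainder bc + c² + c ≠ 0; add g_5 = bc + c² + c to the basis.

S(f_2,f_3): lcm = ab²c. S = bc³ + b²c + ac + c.
  leading term bc³: subtract (c)·g_4 from bc³ + b²c + ac + c → b²c + bc² + ac + c² + c
  leading term b²c: subtract (b)·g_5 from b²c + bc² + ac + c² + c → ac + bc + c² + c
  leading term ac: subtract (1)·f_3 from ac + bc + c² + c → bc + c² + c
  leading term bc: subtract (1)·g_5 from bc + c² + c → 0
  remainder 0.

S(f_1,g_4): lcm = abc². S = abc + ac² + bc² + c³ + ac + c².
  leading term abc: subtract (c)·f_1 from abc + ac² + bc² + c³ + ac + c² → ac² + bc² + c³ + bc + c
  leading term ac²: subtract (c)·f_3 from ac² + bc² + c³ + bc + c → bc² + c³ + bc + c
  leading term bc²: subtract (1)·g_4 from bc² + c³ + bc + c → c³
  leading term c³: no divisor's leading term divides it; move c³ to the remainder.
  remainder c³ ≠ 0; add g_6 = c³ to the basis.

S(f_2,g_4): lcm = ab²c². S = bc⁴ + ab²c + b²c² + abc + ac² + c².
  leading term bc⁴: subtract (c²)·g_4 from bc⁴ + ab²c + b²c² + abc + ac² + c² → ab²c + b²c² + bc³ + abc + ac² + c³ + c²
  leading term ab²c: subtract (bc)·f_1 from ab²c + b²c² + bc³ + abc + ac² + c³ + c² → b²c² + bc³ + ac² + b²c + bc² + c³ + bc + c²
  leading term b²c²: subtract (b)·g_4 from b²c² + bc³ + ac² + b²c + bc² + c³ + bc + c² → bc³ + ac² + bc² + c³ + c²
  leading term bc³: subtract (c)·g_4 from bc³ + ac² + bc² + c³ + c² → ac² + c³
  leading term ac²: subtract (c)·f_3 from ac² + c³ → c³
  leading term c³: subtract (1)·g_6 from c³ → 0
  remainder 0.

S(f_3,g_4): lcm = abc². S = abc + ac.
  leading term abc: subtract (c)·f_1 from abc + ac → bc + c² + c
  leading term bc: subtract (1)·g_5 from bc + c² + c → 0
  remainder 0.

S(f_1,g_5): lcm = abc. S = ac² + bc + c² + c.
  leading term ac²: subtract (c)·f_3 from ac² + bc + c² + c → bc + c² + c
  leading term bc: subtract (1)·g_5 from bc + c² + c → 0
  remainder 0.

S(f_2,g_5): lcm = ab²c. S = abc² + bc³ + abc + b²c + ac + c.
  leading term abc²: subtract (c²)·f_1 from abc² + bc³ + abc + b²c + ac + c → bc³ + abc + ac² + b²c + bc² + c³ + ac + c² + c
  leading term bc³: subtract (c)·g_4 from bc³ + abc + ac² + b²c + bc² + c³ + ac + c² + c → abc + ac² + b²c + c³ + ac + c
  leading term abc: subtract (c)·f_1 from abc + ac² + b²c + c³ + ac + c → ac² + b²c + c³ + bc + c²
  leading term ac²: subtract (c)·f_3 from ac² + b²c + c³ + bc + c² → b²c + c³ + bc + c²
  leading term b²c: subtract (b)·g_5 from b²c + c³ + bc + c² → bc² + c³ + c²
  leading term bc²: subtract (1)·g_4 from bc² + c³ + c² → c³ + bc + c² + c
  leading term c³: subtract (1)·g_6 from c³ + bc + c² + c → bc + c² + c
  leading term bc: subtract (1)·g_5 from bc + c² + c → 0
  remainder 0.

S(f_3,g_5): lcm = abc. S = ac² + ac.
  leading term ac²: subtract (c)·f_3 from ac² + ac → ac
  leading term ac: subtract (1)·f_3 from ac → 0
  remainder 0.

S(g_4,g_5): lcm = bc². S = c³ + bc + c² + c.
  leading term c³: subtract (1)·g_6 from c³ + bc + c² + c → bc + c² + c
  leading term bc: subtract (1)·g_5 from bc + c² + c → 0
  remainder 0.

S(f_1,g_6): leading monomials are coprime, so the S-polynomial reduces to 0 (Buchberger's first criterion).
S(f_2,g_6): leading monomials are coprime, so the S-polynomial reduces to 0 (Buchberger's first criterion).
S(f_3,g_6): lcm = ac³. S = 0.
  remainder 0.

S(g_4,g_6): lcm = bc³. S = bc² + c².
  leading term bc²: subtract (1)·g_4 from bc² + c² → bc + c² + c
  leading term bc: subtract (1)·g_5 from bc + c² + c → 0
  remainder 0.

S(g_5,g_6): lcm = bc³. S = c⁴ + c³.
  leading term c⁴: subtract (c)·g_6 from c⁴ + c³ → c³
  leading term c³: subtract (1)·g_6 from c³ → 0
  remainder 0.

Every S-polynomial of the final basis reduces to 0, so we have a Gröbner basis.
Inter-reduce: drop elements whose leading term is divisible by another's, tail-reduce, and make monic.

G = {c³, ab + a + b + c + 1, ac, bc + c² + c}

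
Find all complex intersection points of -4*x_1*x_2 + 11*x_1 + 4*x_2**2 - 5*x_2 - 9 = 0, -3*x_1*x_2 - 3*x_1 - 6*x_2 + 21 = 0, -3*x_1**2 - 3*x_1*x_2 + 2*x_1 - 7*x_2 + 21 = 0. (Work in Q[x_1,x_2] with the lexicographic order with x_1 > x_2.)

Compute a lex Gröbner basis by Buchberger's algorithm.
f_1 = -4*x_1*x_2 + 11*x_1 + 4*x_2**2 - 5*x_2 - 9, LT = x_1*x_2.
f_2 = -3*x_1*x_2 - 3*x_1 - 6*x_2 + 21, LT = x_1*x_2.
f_3 = -3*x_1**2 - 3*x_1*x_2 + 2*x_1 - 7*x_2 + 21, LT = x_1**2.

S(f_1,f_2): lcm = x_1*x_2. S = -15/4*x_1 - x_2**2 - 3/4*x_2 + 37/4.
  leading term x_1: no divisor's leading term divides it; move -15/4*x_1 to the remainder.
  leading term x_2**2: no divisor's leading term divides it; move -x_2**2 to the remainder.
  leading term x_2: no divisor's leading term divides it; move -3/4*x_2 to the remainder.
  leading term 1: no divisor's leading term divides it; move 37/4 to the remainder.
  remainder -15/4*x_1 - x_2**2 - 3/4*x_2 + 37/4 ≠ 0; add h_4 = -15/4*x_1 - x_2**2 - 3/4*x_2 + 37/4 to the basis.

S(f_1,f_3): lcm = x_1**2*x_2. S = -11/4*x_1**2 - 2*x_1*x_2**2 + 23/12*x_1*x_2 + 9/4*x_1 - 7/3*x_2**2 + 7*x_2.
  leading term x_1**2: subtract (11/12)·f_3 from -11/4*x_1**2 - 2*x_1*x_2**2 + 23/12*x_1*x_2 + 9/4*x_1 - 7/3*x_2**2 + 7*x_2 → -2*x_1*x_2**2 + 14/3*x_1*x_2 + 5/12*x_1 - 7/3*x_2**2 + 161/12*x_2 - 77/4
  leading term x_1*x_2**2: subtract (1/2*x_2)·f_1 from -2*x_1*x_2**2 + 14/3*x_1*x_2 + 5/12*x_1 - 7/3*x_2**2 + 161/12*x_2 - 77/4 → -5/6*x_1*x_2 + 5/12*x_1 - 2*x_2**3 + 1/6*x_2**2 + 215/12*x_2 - 77/4
  leading term x_1*x_2: subtract (5/24)·f_1 from -5/6*x_1*x_2 + 5/12*x_1 - 2*x_2**3 + 1/6*x_2**2 + 215/12*x_2 - 77/4 → -15/8*x_1 - 2*x_2**3 - 2/3*x_2**2 + 455/24*x_2 - 139/8
  leading term x_1: subtract (1/2)·h_4 from -15/8*x_1 - 2*x_2**3 - 2/3*x_2**2 + 455/24*x_2 - 139/8 → -2*x_2**3 - 1/6*x_2**2 + 58/3*x_2 - 22
  leading term x_2**3: no divisor's leading term divides it; move -2*x_2**3 to the remainder.
  leading term x_2**2: no divisor's leading term divides it; move -1/6*x_2**2 to the remainder.
  leading term x_2: no divisor's leading term divides it; move 58/3*x_2 to the remainder.
  leading term 1: no divisor's leading term divides it; move -22 to the remainder.
  remainder -2*x_2**3 - 1/6*x_2**2 + 58/3*x_2 - 22 ≠ 0; add h_5 = -2*x_2**3 - 1/6*x_2**2 + 58/3*x_2 - 22 to the basis.

S(f_2,f_3): lcm = x_1**2*x_2. S = x_1**2 - x_1*x_2**2 + 8/3*x_1*x_2 - 7*x_1 - 7/3*x_2**2 + 7*x_2.
  leading term x_1**2: subtract (-1/3)·f_3 from x_1**2 - x_1*x_2**2 + 8/3*x_1*x_2 - 7*x_1 - 7/3*x_2**2 + 7*x_2 → -x_1*x_2**2 + 5/3*x_1*x_2 - 19/3*x_1 - 7/3*x_2**2 + 14/3*x_2 + 7
  leading term x_1*x_2**2: subtract (1/4*x_2)·f_1 from -x_1*x_2**2 + 5/3*x_1*x_2 - 19/3*x_1 - 7/3*x_2**2 + 14/3*x_2 + 7 → -13/12*x_1*x_2 - 19/3*x_1 - x_2**3 - 13/12*x_2**2 + 83/12*x_2 + 7
  leading term x_1*x_2: subtract (13/48)·f_1 from -13/12*x_1*x_2 - 19/3*x_1 - x_2**3 - 13/12*x_2**2 + 83/12*x_2 + 7 → -149/16*x_1 - x_2**3 - 13/6*x_2**2 + 397/48*x_2 + 151/16
  leading term x_1: subtract (149/60)·h_4 from -149/16*x_1 - x_2**3 - 13/6*x_2**2 + 397/48*x_2 + 151/16 → -x_2**3 + 19/60*x_2**2 + 152/15*x_2 - 203/15
  leading term x_2**3: subtract (1/2)·h_5 from -x_2**3 + 19/60*x_2**2 + 152/15*x_2 - 203/15 → 2/5*x_2**2 + 7/15*x_2 - 38/15
  leading term x_2**2: no divisor's leading term divides it; move 2/5*x_2**2 to the remainder.
  leading term x_2: no divisor's leading term divides it; move 7/15*x_2 to the remainder.
  leading term 1: no divisor's leading term divides it; move -38/15 to the remainder.
  remainder 2/5*x_2**2 + 7/15*x_2 - 38/15 ≠ 0; add h_6 = 2/5*x_2**2 + 7/15*x_2 - 38/15 to the basis.

S(f_1,h_4): lcm = x_1*x_2. S = -11/4*x_1 - 4/15*x_2**3 - 6/5*x_2**2 + 223/60*x_2 + 9/4.
  leading term x_1: subtract (11/15)·h_4 from -11/4*x_1 - 4/15*x_2**3 - 6/5*x_2**2 + 223/60*x_2 + 9/4 → -4/15*x_2**3 - 7/15*x_2**2 + 64/15*x_2 - 68/15
  leading term x_2**3: subtract (2/15)·h_5 from -4/15*x_2**3 - 7/15*x_2**2 + 64/15*x_2 - 68/15 → -4/9*x_2**2 + 76/45*x_2 - 8/5
  leading term x_2**2: subtract (-10/9)·h_6 from -4/9*x_2**2 + 76/45*x_2 - 8/5 → 298/135*x_2 - 596/135
  leading term x_2: no divisor's leading term divides it; move 298/135*x_2 to the remainder.
  leading term 1: no divisor's leading term divides it; move -596/135 to the remainder.
  remainder 298/135*x_2 - 596/135 ≠ 0; add h_7 = 298/135*x_2 - 596/135 to the basis.

The other S-polynomials (S(f_2,h_4), S(f_3,h_4), S(f_1,h_5), S(f_2,h_5), S(f_3,h_5), S(h_4,h_5), S(f_1,h_6), S(f_2,h_6), S(f_3,h_6), S(h_4,h_6), S(h_5,h_6), S(f_1,h_7), S(f_2,h_7), S(f_3,h_7), S(h_4,h_7), S(h_5,h_7), S(h_6,h_7)) all reduce to 0 modulo the current basis, so we have a Gröbner basis.
Inter-reduce: drop elements whose leading term is divisible by another's, tail-reduce, and make monic.
Reduced Gröbner basis: {x_1 - 1, x_2 - 2}.

Elimination: the polynomial x_2 - 2 lies in the elimination ideal for x_2, so x_2 ∈ {2}. For each such x_2, the remaining basis elements (now univariate) give the rest of the solution.
  x_2 = 2: the earlier basis element becomes x_1 - 1 = 0, giving x_1 = 1 — point (1, 2).

{(1, 2)}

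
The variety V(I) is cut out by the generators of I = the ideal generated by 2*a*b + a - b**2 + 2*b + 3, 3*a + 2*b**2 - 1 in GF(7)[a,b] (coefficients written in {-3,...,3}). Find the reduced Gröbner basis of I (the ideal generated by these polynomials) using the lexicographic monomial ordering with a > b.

G = {a + 3*b**2 + 2, b**3 + 3*b**2 - 2*b + 1}

f_1 = 2*a*b + a - b**2 + 2*b + 3, LT = a*b.
f_2 = 3*a + 2*b**2 - 1, LT = a.

S(f_1,f_2): lcm = a*b. S = -3*a - 3*b**3 + 3*b**2 - b - 2.
  leading term a: subtract (-1)·f_2 from -3*a - 3*b**3 + 3*b**2 - b - 2 → -3*b**3 - 2*b**2 - b - 3
  leading term b**3: no divisor's leading term divides it; move -3*b**3 to the remainder.
  leading term b**2: no divisor's leading term divides it; move -2*b**2 to the remainder.
  leading term b: no divisor's leading term divides it; move -b to the remainder.
  leading term 1: no divisor's leading term divides it; move -3 to the remainder.
  remainder -3*b**3 - 2*b**2 - b - 3 ≠ 0; add g_3 = -3*b**3 - 2*b**2 - b - 3 to the basis.

The other S-polynomials (S(f_1,g_3), S(f_2,g_3)) all reduce to 0 modulo the current basis, so we have a Gröbner basis.
Inter-reduce: drop elements whose leading term is divisible by another's, tail-reduce, and make monic.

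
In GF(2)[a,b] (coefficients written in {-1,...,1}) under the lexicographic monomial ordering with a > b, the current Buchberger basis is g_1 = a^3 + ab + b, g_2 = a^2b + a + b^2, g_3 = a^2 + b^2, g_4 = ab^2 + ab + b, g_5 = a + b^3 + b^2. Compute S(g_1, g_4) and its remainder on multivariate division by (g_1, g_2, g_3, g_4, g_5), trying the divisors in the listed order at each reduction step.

S(g_1, g_4) = a^3b + a^2b + ab^3 + b^3; remainder on division = 0.

lcm(LM(g_1), LM(g_4)) = a^3b^2.
S = (lcm/LT(g_1))·g_1 − (lcm/LT(g_4))·g_4 = a^3b + a^2b + ab^3 + b^3.
Reduce S modulo (g_1, g_2, g_3, g_4, g_5) in that order:
  leading term a^3b: subtract (b)·g_1 from a^3b + a^2b + ab^3 + b^3 → a^2b + ab^3 + ab^2 + b^3 + b^2
  leading term a^2b: subtract (1)·g_2 from a^2b + ab^3 + ab^2 + b^3 + b^2 → ab^3 + ab^2 + a + b^3
  leading term ab^3: subtract (b)·g_4 from ab^3 + ab^2 + a + b^3 → a + b^3 + b^2
  leading term a: subtract (1)·g_5 from a + b^3 + b^2 → 0
The remainder is 0, so this S-polynomial contributes no new basis element.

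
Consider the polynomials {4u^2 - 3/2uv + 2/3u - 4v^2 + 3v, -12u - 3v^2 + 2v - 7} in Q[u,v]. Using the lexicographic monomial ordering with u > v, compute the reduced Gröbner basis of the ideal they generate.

G = {u + 1/4v^2 - 1/6v + 7/12, v^4 + 1/6v^3 - 113/9v^2 + 77/6v + 35/9}

f_1 = 4u^2 - 3/2uv + 2/3u - 4v^2 + 3v, LT = u^2.
f_2 = -12u - 3v^2 + 2v - 7, LT = u.

S(f_1,f_2): lcm = u^2. S = -1/4uv^2 - 5/24uv - 5/12u - v^2 + 3/4v.
  leading term uv^2: subtract (1/48v^2)·f_2 from -1/4uv^2 - 5/24uv - 5/12u - v^2 + 3/4v → -5/24uv - 5/12u + 1/16v^4 - 1/24v^3 - 41/48v^2 + 3/4v
  leading term uv: subtract (5/288v)·f_2 from -5/24uv - 5/12u + 1/16v^4 - 1/24v^3 - 41/48v^2 + 3/4v → -5/12u + 1/16v^4 + 1/96v^3 - 8/9v^2 + 251/288v
  leading term u: subtract (5/144)·f_2 from -5/12u + 1/16v^4 + 1/96v^3 - 8/9v^2 + 251/288v → 1/16v^4 + 1/96v^3 - 113/144v^2 + 77/96v + 35/144
  leading term v^4: no divisor's leading term divides it; move 1/16v^4 to the remainder.
  leading term v^3: no divisor's leading term divides it; move 1/96v^3 to the remainder.
  leading term v^2: no divisor's leading term divides it; move -113/144v^2 to the remainder.
  leading term v: no divisor's leading term divides it; move 77/96v to the remainder.
  leading term 1: no divisor's leading term divides it; move 35/144 to the remainder.
  remainder 1/16v^4 + 1/96v^3 - 113/144v^2 + 77/96v + 35/144 ≠ 0; add g_3 = 1/16v^4 + 1/96v^3 - 113/144v^2 + 77/96v + 35/144 to the basis.

The other S-polynomials (S(f_1,g_3), S(f_2,g_3)) all reduce to 0 modulo the current basis, so we have a Gröbner basis.
Inter-reduce: drop elements whose leading term is divisible by another's, tail-reduce, and make monic.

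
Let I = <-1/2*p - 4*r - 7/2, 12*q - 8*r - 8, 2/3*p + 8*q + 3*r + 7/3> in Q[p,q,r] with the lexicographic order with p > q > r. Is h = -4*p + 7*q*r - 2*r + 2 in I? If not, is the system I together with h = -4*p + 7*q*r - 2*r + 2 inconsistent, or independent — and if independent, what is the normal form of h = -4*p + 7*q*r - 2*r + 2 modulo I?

-4*p + 7*q*r - 2*r + 2 lies in I (it reduces to 0).

First compute the reduced Gröbner basis of I by Buchberger's algorithm.
f_1 = -1/2*p - 4*r - 7/2, LT = p.
f_2 = 12*q - 8*r - 8, LT = q.
f_3 = 2/3*p + 8*q + 3*r + 7/3, LT = p.

S(f_1,f_2): leading monomials are coprime, so the S-polynomial reduces to 0 (Buchberger's first criterion).
S(f_1,f_3): lcm = p. S = -12*q + 7/2*r + 7/2.
  leading term q: subtract (-1)·f_2 from -12*q + 7/2*r + 7/2 → -9/2*r - 9/2
  leading term r: no divisor's leading term divides it; move -9/2*r to the remainder.
  leading term 1: no divisor's leading term divides it; move -9/2 to the remainder.
  remainder -9/2*r - 9/2 ≠ 0; add k_4 = -9/2*r - 9/2 to the basis.

S(f_2,f_3): leading monomials are coprime, so the S-polynomial reduces to 0 (Buchberger's first criterion).
S(f_1,k_4): leading monomials are coprime, so the S-polynomial reduces to 0 (Buchberger's first criterion).
S(f_2,k_4): leading monomials are coprime, so the S-polynomial reduces to 0 (Buchberger's first criterion).
S(f_3,k_4): leading monomials are coprime, so the S-polynomial reduces to 0 (Buchberger's first criterion).
Every S-polynomial of the final basis reduces to 0, so we have a Gröbner basis.
Inter-reduce: drop elements whose leading term is divisible by another's, tail-reduce, and make monic.
Reduced Gröbner basis: {p - 1, q, r + 1}.
Label its elements g_1 = p - 1, g_2 = q, g_3 = r + 1.

Reduce h = -4*p + 7*q*r - 2*r + 2 modulo G:
  leading term p: subtract (-4)·g_1 from -4*p + 7*q*r - 2*r + 2 → 7*q*r - 2*r - 2
  leading term q*r: subtract (7*r)·g_2 from 7*q*r - 2*r - 2 → -2*r - 2
  leading term r: subtract (-2)·g_3 from -2*r - 2 → 0
  normal form = 0.
Since the normal form is 0, h ∈ I.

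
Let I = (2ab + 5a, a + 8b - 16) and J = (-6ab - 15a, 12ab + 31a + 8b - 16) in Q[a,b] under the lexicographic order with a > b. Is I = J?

Yes, the ideals are equal.

For a fixed monomial order, each ideal has a unique reduced Gröbner basis; comparing bases decides equality.
Buchberger on the first generating set:
f_1 = 2ab + 5a, LT = ab.
f_2 = a + 8b - 16, LT = a.

S(f_1,f_2): lcm = ab. S = 5/2a - 8b^2 + 16b.
  reduce S modulo (f_1, f_2):
  remainder -8b^2 - 4b + 40 ≠ 0; add g_3 = -8b^2 - 4b + 40 to the basis.

The other S-polynomials (S(f_1,g_3), S(f_2,g_3)) all reduce to 0 modulo the current basis, so we have a Gröbner basis.
Inter-reduce: drop elements whose leading term is divisible by another's, tail-reduce, and make monic.
Reduced Gröbner basis: {a + 8b - 16, b^2 + 1/2b - 5}.

Buchberger on the second generating set:
h_1 = -6ab - 15a, LT = ab.
h_2 = 12ab + 31a + 8b - 16, LT = ab.

S(h_1,h_2): lcm = ab. S = -1/12a - 2/3b + 4/3.
  reduce S modulo (h_1, h_2):
  remainder -1/12a - 2/3b + 4/3 ≠ 0; add k_3 = -1/12a - 2/3b + 4/3 to the basis.

S(h_1,k_3): lcm = ab. S = 5/2a - 8b^2 + 16b.
  reduce S modulo (h_1, h_2, k_3):
  remainder -8b^2 - 4b + 40 ≠ 0; add k_4 = -8b^2 - 4b + 40 to the basis.

The other S-polynomials (S(h_2,k_3), S(h_1,k_4), S(h_2,k_4), S(k_3,k_4)) all reduce to 0 modulo the current basis, so we have a Gröbner basis.
Inter-reduce: drop elements whose leading term is divisible by another's, tail-reduce, and make monic.
Reduced Gröbner basis: {a + 8b - 16, b^2 + 1/2b - 5}.

These coincide, so the ideals are equal.
The same test decides containment: I ⊆ J iff every generator of I reduces to 0 modulo a Gröbner basis of J.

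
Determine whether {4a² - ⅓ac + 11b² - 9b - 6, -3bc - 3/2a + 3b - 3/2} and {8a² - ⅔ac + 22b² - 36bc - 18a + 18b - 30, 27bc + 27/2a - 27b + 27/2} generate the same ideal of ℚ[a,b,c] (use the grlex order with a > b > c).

Two ideals are equal iff their reduced Gröbner bases coincide (the reduced basis is unique for a fixed ordering).
Buchberger on the first generating set:
f_1 = 4a² - ⅓ac + 11b² - 9b - 6, LT = a².
f_2 = -3bc - 3/2a + 3b - 3/2, LT = bc.

S(f_1,f_2): leading monomials are coprime, so the S-polynomial reduces to 0 (Buchberger's first criterion).
Every S-polynomial of the final basis reduces to 0, so we have a Gröbner basis.
Inter-reduce: drop elements whose leading term is divisible by another's, tail-reduce, and make monic.
Reduced Gröbner basis: {a² - 1/12ac + 11/4b² - 9/4b - 3/2, bc + ½a - b + ½}.

Buchberger on the second generating set:
h_1 = 8a² - ⅔ac + 22b² - 36bc - 18a + 18b - 30, LT = a².
h_2 = 27bc + 27/2a - 27b + 27/2, LT = bc.

S(h_1,h_2): leading monomials are coprime, so the S-polynomial reduces to 0 (Buchberger's first criterion).
Every S-polynomial of the final basis reduces to 0, so we have a Gröbner basis.
Inter-reduce: drop elements whose leading term is divisible by another's, tail-reduce, and make monic.
Reduced Gröbner basis: {a² - 1/12ac + 11/4b² - 9/4b - 3/2, bc + ½a - b + ½}.

Same reduced basis, so the two generating sets span the same ideal.
The choice of monomial ordering does not affect the verdict — as long as both bases are computed under the same ordering, their equality decides ideal equality.

Yes, the ideals are equal.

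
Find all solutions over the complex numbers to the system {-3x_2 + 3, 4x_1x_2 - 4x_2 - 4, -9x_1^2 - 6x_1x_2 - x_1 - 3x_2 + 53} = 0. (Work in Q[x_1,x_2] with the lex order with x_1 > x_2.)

Compute a lex Gröbner basis by Buchberger's algorithm.
f_1 = -3x_2 + 3, LT = x_2.
f_2 = 4x_1x_2 - 4x_2 - 4, LT = x_1x_2.
f_3 = -9x_1^2 - 6x_1x_2 - x_1 - 3x_2 + 53, LT = x_1^2.

S(f_1,f_2): lcm = x_1x_2. S = -x_1 + x_2 + 1.
  leading term x_1: no divisor's leading term divides it; move -x_1 to the remainder.
  leading term x_2: subtract (-1/3)·f_1 from x_2 + 1 → 2
  leading term 1: no divisor's leading term divides it; move 2 to the remainder.
  remainder -x_1 + 2 ≠ 0; add h_4 = -x_1 + 2 to the basis.

The other S-polynomials (S(f_1,f_3), S(f_2,f_3), S(f_1,h_4), S(f_2,h_4), S(f_3,h_4)) all reduce to 0 modulo the current basis, so we have a Gröbner basis.
Inter-reduce: drop elements whose leading term is divisible by another's, tail-reduce, and make monic.
Reduced Gröbner basis: {x_1 - 2, x_2 - 1}.

Elimination: the polynomial x_2 - 1 lies in the elimination ideal for x_2, so x_2 ∈ {1}. For each such x_2, the remaining basis elements (now univariate) give the rest of the solution.
  x_2 = 1: the earlier basis element becomes x_1 - 2 = 0, giving x_1 = 2 — point (2, 1).
Substituting each solution back into the original system confirms all equations vanish.

{(2, 1)}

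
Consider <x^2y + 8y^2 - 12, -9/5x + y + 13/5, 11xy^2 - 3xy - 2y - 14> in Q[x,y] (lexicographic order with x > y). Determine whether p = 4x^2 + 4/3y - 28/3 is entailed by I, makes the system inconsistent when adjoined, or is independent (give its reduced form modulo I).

First compute the reduced Gröbner basis of I by Buchberger's algorithm.
f_1 = x^2y + 8y^2 - 12, LT = x^2y.
f_2 = -9/5x + y + 13/5, LT = x.
f_3 = 11xy^2 - 3xy - 2y - 14, LT = xy^2.

S(f_1,f_2): lcm = x^2y. S = 5/9xy^2 + 13/9xy + 8y^2 - 12.
  leading term xy^2: subtract (-25/81y^2)·f_2 from 5/9xy^2 + 13/9xy + 8y^2 - 12 → 13/9xy + 25/81y^3 + 713/81y^2 - 12
  leading term xy: subtract (-65/81y)·f_2 from 13/9xy + 25/81y^3 + 713/81y^2 - 12 → 25/81y^3 + 778/81y^2 + 169/81y - 12
  leading term y^3: no divisor's leading term divides it; move 25/81y^3 to the remainder.
  leading term y^2: no divisor's leading term divides it; move 778/81y^2 to the remainder.
  leading term y: no divisor's leading term divides it; move 169/81y to the remainder.
  leading term 1: no divisor's leading term divides it; move -12 to the remainder.
  remainder 25/81y^3 + 778/81y^2 + 169/81y - 12 ≠ 0; add h_4 = 25/81y^3 + 778/81y^2 + 169/81y - 12 to the basis.

S(f_1,f_3): lcm = x^2y^2. S = 3/11x^2y + 2/11xy + 14/11x + 8y^3 - 12y.
  leading term x^2y: subtract (3/11)·f_1 from 3/11x^2y + 2/11xy + 14/11x + 8y^3 - 12y → 2/11xy + 14/11x + 8y^3 - 24/11y^2 - 12y + 36/11
  leading term xy: subtract (-10/99y)·f_2 from 2/11xy + 14/11x + 8y^3 - 24/11y^2 - 12y + 36/11 → 14/11x + 8y^3 - 206/99y^2 - 1162/99y + 36/11
  leading term x: subtract (-70/99)·f_2 from 14/11x + 8y^3 - 206/99y^2 - 1162/99y + 36/11 → 8y^3 - 206/99y^2 - 364/33y + 46/9
  leading term y^3: subtract (648/25)·h_4 from 8y^3 - 206/99y^2 - 364/33y + 46/9 → -621326/2475y^2 - 53716/825y + 71134/225
  leading term y^2: no divisor's leading term divides it; move -621326/2475y^2 to the remainder.
  leading term y: no divisor's leading term divides it; move -53716/825y to the remainder.
  leading term 1: no divisor's leading term divides it; move 71134/225 to the remainder.
  remainder -621326/2475y^2 - 53716/825y + 71134/225 ≠ 0; add h_5 = -621326/2475y^2 - 53716/825y + 71134/225 to the basis.

S(f_2,f_3): lcm = xy^2. S = 3/11xy - 5/9y^3 - 13/9y^2 + 2/11y + 14/11.
  leading term xy: subtract (-5/33y)·f_2 from 3/11xy - 5/9y^3 - 13/9y^2 + 2/11y + 14/11 → -5/9y^3 - 128/99y^2 + 19/33y + 14/11
  leading term y^3: subtract (-9/5)·h_4 from -5/9y^3 - 128/99y^2 + 19/33y + 14/11 → 7918/495y^2 + 2144/495y - 1118/55
  leading term y^2: subtract (-19795/310663)·h_5 from 7918/495y^2 + 2144/495y - 1118/55 → 5615308/30755637y - 5615308/30755637
  leading term y: no divisor's leading term divides it; move 5615308/30755637y to the remainder.
  leading term 1: no divisor's leading term divides it; move -5615308/30755637 to the remainder.
  remainder 5615308/30755637y - 5615308/30755637 ≠ 0; add h_6 = 5615308/30755637y - 5615308/30755637 to the basis.

The other S-polynomials (S(f_1,h_4), S(f_2,h_4), S(f_3,h_4), S(f_1,h_5), S(f_2,h_5), S(f_3,h_5), S(h_4,h_5), S(f_1,h_6), S(f_2,h_6), S(f_3,h_6), S(h_4,h_6), S(h_5,h_6)) all reduce to 0 modulo the current basis, so we have a Gröbner basis.
Inter-reduce: drop elements whose leading term is divisible by another's, tail-reduce, and make monic.
Reduced Gröbner basis: {x - 2, y - 1}.
Label its elements g_1 = x - 2, g_2 = y - 1.

Reduce p = 4x^2 + 4/3y - 28/3 modulo G:
  leading term x^2: subtract (4x)·g_1 from 4x^2 + 4/3y - 28/3 → 8x + 4/3y - 28/3
  leading term x: subtract (8)·g_1 from 8x + 4/3y - 28/3 → 4/3y + 20/3
  leading term y: subtract (4/3)·g_2 from 4/3y + 20/3 → 8
  leading term 1: no divisor's leading term divides it; move 8 to the remainder.
  normal form = 8.
The normal form is nonzero, so p ∉ I. Since p minus its normal form lies in I, I + (p) = I + (r) where r = 8; decide whether this ideal is the whole ring.
Here r = 8 is a nonzero constant, hence a unit: 1 ∈ I + (p), the Gröbner basis of I + (p) is {1}, and the enlarged system has no common solution — adjoining p is inconsistent.

The remainder on division by a Gröbner basis is unique — it is the normal form.

Adjoining 4x^2 + 4/3y - 28/3 makes the ideal the whole ring: the system is inconsistent.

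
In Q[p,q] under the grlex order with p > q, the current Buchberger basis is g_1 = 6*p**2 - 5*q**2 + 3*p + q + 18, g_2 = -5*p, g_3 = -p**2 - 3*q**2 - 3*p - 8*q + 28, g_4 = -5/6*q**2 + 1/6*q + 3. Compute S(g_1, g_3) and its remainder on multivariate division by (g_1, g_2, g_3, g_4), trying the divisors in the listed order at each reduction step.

lcm(LM(g_1), LM(g_3)) = p**2.
S = (lcm/LT(g_1))·g_1 − (lcm/LT(g_3))·g_3 = -23/6*q**2 - 5/2*p - 47/6*q + 31.
Reduce S modulo (g_1, g_2, g_3, g_4) in that order:
  leading term q**2: subtract (23/5)·g_4 from -23/6*q**2 - 5/2*p - 47/6*q + 31 → -5/2*p - 43/5*q + 86/5
  leading term p: subtract (1/2)·g_2 from -5/2*p - 43/5*q + 86/5 → -43/5*q + 86/5
  leading term q: no divisor's leading term divides it; move -43/5*q to the remainder.
  leading term 1: no divisor's leading term divides it; move 86/5 to the remainder.
The remainder -43/5*q + 86/5 is nonzero, so it would be added as the next basis element.

S(g_1, g_3) = -23/6*q**2 - 5/2*p - 47/6*q + 31; remainder on division = -43/5*q + 86/5.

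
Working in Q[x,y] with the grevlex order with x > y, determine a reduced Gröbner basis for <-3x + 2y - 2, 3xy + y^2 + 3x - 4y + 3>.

G = {y^2 - 4/3y + 1/3, x - 2/3y + 2/3}

f_1 = -3x + 2y - 2, LT = x.
f_2 = 3xy + y^2 + 3x - 4y + 3, LT = xy.

S(f_1,f_2): lcm = xy. S = -y^2 - x + 2y - 1.
  leading term y^2: no divisor's leading term divides it; move -y^2 to the remainder.
  leading term x: subtract (1/3)·f_1 from -x + 2y - 1 → 4/3y - 1/3
  leading term y: no divisor's leading term divides it; move 4/3y to the remainder.
  leading term 1: no divisor's leading term divides it; move -1/3 to the remainder.
  remainder -y^2 + 4/3y - 1/3 ≠ 0; add g_3 = -y^2 + 4/3y - 1/3 to the basis.

The other S-polynomials (S(f_1,g_3), S(f_2,g_3)) all reduce to 0 modulo the current basis, so we have a Gröbner basis.
Inter-reduce: drop elements whose leading term is divisible by another's, tail-reduce, and make monic.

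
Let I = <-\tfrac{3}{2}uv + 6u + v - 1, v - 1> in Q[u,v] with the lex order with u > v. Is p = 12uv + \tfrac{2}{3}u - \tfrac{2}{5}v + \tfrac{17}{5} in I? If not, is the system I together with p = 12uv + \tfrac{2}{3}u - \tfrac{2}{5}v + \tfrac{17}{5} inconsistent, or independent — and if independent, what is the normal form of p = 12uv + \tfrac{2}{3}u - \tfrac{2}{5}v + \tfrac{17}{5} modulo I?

Adjoining 12uv + \tfrac{2}{3}u - \tfrac{2}{5}v + \tfrac{17}{5} makes the ideal the whole ring: the system is inconsistent.

First compute the reduced Gröbner basis of I by Buchberger's algorithm.
f_1 = -\tfrac{3}{2}uv + 6u + v - 1, LT = uv.
f_2 = v - 1, LT = v.

S(f_1,f_2): lcm = uv. S = -3u - \tfrac{2}{3}v + \tfrac{2}{3}.
  reduce S modulo (f_1, f_2):
  remainder -3u ≠ 0; add h_3 = -3u to the basis.

The other S-polynomials (S(f_1,h_3), S(f_2,h_3)) all reduce to 0 modulo the current basis, so we have a Gröbner basis.
Inter-reduce: drop elements whose leading term is divisible by another's, tail-reduce, and make monic.
Reduced Gröbner basis: {u, v - 1}.
Label its elements g_1 = u, g_2 = v - 1.

Reduce p = 12uv + \tfrac{2}{3}u - \tfrac{2}{5}v + \tfrac{17}{5} modulo G:
  leading term uv: subtract (12v)·g_1 from 12uv + \tfrac{2}{3}u - \tfrac{2}{5}v + \tfrac{17}{5} → \tfrac{2}{3}u - \tfrac{2}{5}v + \tfrac{17}{5}
  leading term u: subtract (\tfrac{2}{3})·g_1 from \tfrac{2}{3}u - \tfrac{2}{5}v + \tfrac{17}{5} → -\tfrac{2}{5}v + \tfrac{17}{5}
  leading term v: subtract (-\tfrac{2}{5})·g_2 from -\tfrac{2}{5}v + \tfrac{17}{5} → 3
  leading term 1: no divisor's leading term divides it; move 3 to the remainder.
  normal form = 3.
The normal form is nonzero, so p ∉ I. Since p minus its normal form lies in I, I + (p) = I + (r) where r = 3; decide whether this ideal is the whole ring.
Here r = 3 is a nonzero constant, hence a unit: 1 ∈ I + (p), the Gröbner basis of I + (p) is {1}, and the enlarged system has no common solution — adjoining p is inconsistent.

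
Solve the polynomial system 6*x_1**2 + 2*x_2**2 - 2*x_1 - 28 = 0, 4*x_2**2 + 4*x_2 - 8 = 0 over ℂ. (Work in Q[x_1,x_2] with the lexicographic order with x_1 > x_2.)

Compute a lex Gröbner basis by Buchberger's algorithm.
f_1 = 6*x_1**2 - 2*x_1 + 2*x_2**2 - 28, LT = x_1**2.
f_2 = 4*x_2**2 + 4*x_2 - 8, LT = x_2**2.

The S-polynomials (S(f_1,f_2)) all reduce to 0 modulo the current basis, so we have a Gröbner basis.
Inter-reduce: drop elements whose leading term is divisible by another's, tail-reduce, and make monic.
Reduced Gröbner basis: {x_1**2 - 1/3*x_1 - 1/3*x_2 - 4, x_2**2 + x_2 - 2}.

Since the basis is lex-ordered, x_2**2 + x_2 - 2 is univariate in x_2. Its roots are {-2, 1}. Back-substituting each root into the other basis elements fixes the other coordinates.
  x_2 = -2: the earlier basis element becomes x_1**2 - 1/3*x_1 - 10/3 = 0, giving x_1 = -5/3, 2 — points (-5/3, -2), (2, -2).
  x_2 = 1: the earlier basis element becomes x_1**2 - 1/3*x_1 - 13/3 = 0, giving x_1 = 1/6 - sqrt(157)/6, 1/6 + sqrt(157)/6 — points (1/6 - sqrt(157)/6, 1), (1/6 + sqrt(157)/6, 1).

{(-5/3, -2), (2, -2), (1/6 - sqrt(157)/6, 1), (1/6 + sqrt(157)/6, 1)}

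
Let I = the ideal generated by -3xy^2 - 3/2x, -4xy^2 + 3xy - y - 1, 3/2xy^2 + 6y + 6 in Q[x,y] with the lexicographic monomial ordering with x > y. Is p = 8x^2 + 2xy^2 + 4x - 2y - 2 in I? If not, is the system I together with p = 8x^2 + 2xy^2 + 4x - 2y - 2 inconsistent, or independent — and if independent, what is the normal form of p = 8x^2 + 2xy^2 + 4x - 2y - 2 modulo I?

First compute the reduced Gröbner basis of I by Buchberger's algorithm.
f_1 = -3xy^2 - 3/2x, LT = xy^2.
f_2 = -4xy^2 + 3xy - y - 1, LT = xy^2.
f_3 = 3/2xy^2 + 6y + 6, LT = xy^2.

S(f_1,f_2): lcm = xy^2. S = 3/4xy + 1/2x - 1/4y - 1/4.
  leading term xy: no divisor's leading term divides it; move 3/4xy to the remainder.
  leading term x: no divisor's leading term divides it; move 1/2x to the remainder.
  leading term y: no divisor's leading term divides it; move -1/4y to the remainder.
  leading term 1: no divisor's leading term divides it; move -1/4 to the remainder.
  remainder 3/4xy + 1/2x - 1/4y - 1/4 ≠ 0; add h_4 = 3/4xy + 1/2x - 1/4y - 1/4 to the basis.

S(f_1,f_3): lcm = xy^2. S = 1/2x - 4y - 4.
  leading term x: no divisor's leading term divides it; move 1/2x to the remainder.
  leading term y: no divisor's leading term divides it; move -4y to the remainder.
  leading term 1: no divisor's leading term divides it; move -4 to the remainder.
  remainder 1/2x - 4y - 4 ≠ 0; add h_5 = 1/2x - 4y - 4 to the basis.

S(f_1,h_4): lcm = xy^2. S = -2/3xy + 1/2x + 1/3y^2 + 1/3y.
  leading term xy: subtract (-8/9)·h_4 from -2/3xy + 1/2x + 1/3y^2 + 1/3y → 17/18x + 1/3y^2 + 1/9y - 2/9
  leading term x: subtract (17/9)·h_5 from 17/18x + 1/3y^2 + 1/9y - 2/9 → 1/3y^2 + 23/3y + 22/3
  leading term y^2: no divisor's leading term divides it; move 1/3y^2 to the remainder.
  leading term y: no divisor's leading term divides it; move 23/3y to the remainder.
  leading term 1: no divisor's leading term divides it; move 22/3 to the remainder.
  remainder 1/3y^2 + 23/3y + 22/3 ≠ 0; add h_6 = 1/3y^2 + 23/3y + 22/3 to the basis.

S(f_1,h_5): lcm = xy^2. S = 1/2x + 8y^3 + 8y^2.
  leading term x: subtract (1)·h_5 from 1/2x + 8y^3 + 8y^2 → 8y^3 + 8y^2 + 4y + 4
  leading term y^3: subtract (24y)·h_6 from 8y^3 + 8y^2 + 4y + 4 → -176y^2 - 172y + 4
  leading term y^2: subtract (-528)·h_6 from -176y^2 - 172y + 4 → 3876y + 3876
  leading term y: no divisor's leading term divides it; move 3876y to the remainder.
  leading term 1: no divisor's leading term divides it; move 3876 to the remainder.
  remainder 3876y + 3876 ≠ 0; add h_7 = 3876y + 3876 to the basis.

The other S-polynomials (S(f_2,f_3), S(f_2,h_4), S(f_3,h_4), S(f_2,h_5), S(f_3,h_5), S(h_4,h_5), S(f_1,h_6), S(f_2,h_6), S(f_3,h_6), S(h_4,h_6), S(h_5,h_6), S(f_1,h_7), S(f_2,h_7), S(f_3,h_7), S(h_4,h_7), S(h_5,h_7), S(h_6,h_7)) all reduce to 0 modulo the current basis, so we have a Gröbner basis.
Inter-reduce: drop elements whose leading term is divisible by another's, tail-reduce, and make monic.
Reduced Gröbner basis: {x, y + 1}.
Label its elements g_1 = x, g_2 = y + 1.

Reduce p = 8x^2 + 2xy^2 + 4x - 2y - 2 modulo G:
  leading term x^2: subtract (8x)·g_1 from 8x^2 + 2xy^2 + 4x - 2y - 2 → 2xy^2 + 4x - 2y - 2
  leading term xy^2: subtract (2y^2)·g_1 from 2xy^2 + 4x - 2y - 2 → 4x - 2y - 2
  leading term x: subtract (4)·g_1 from 4x - 2y - 2 → -2y - 2
  leading term y: subtract (-2)·g_2 from -2y - 2 → 0
  normal form = 0.
Since the normal form is 0, p ∈ I.

The remainder on division by a Gröbner basis is unique — it is the normal form.

8x^2 + 2xy^2 + 4x - 2y - 2 lies in I (it reduces to 0).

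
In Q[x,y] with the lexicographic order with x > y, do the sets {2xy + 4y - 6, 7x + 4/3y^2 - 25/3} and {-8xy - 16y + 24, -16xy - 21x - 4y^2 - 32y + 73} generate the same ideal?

Two ideals are equal iff their reduced Gröbner bases coincide (the reduced basis is unique for a fixed ordering).
Buchberger on the first generating set:
f_1 = 2xy + 4y - 6, LT = xy.
f_2 = 7x + 4/3y^2 - 25/3, LT = x.

S(f_1,f_2): lcm = xy. S = -4/21y^3 + 67/21y - 3.
  reduce S modulo (f_1, f_2):
  remainder -4/21y^3 + 67/21y - 3 ≠ 0; add g_3 = -4/21y^3 + 67/21y - 3 to the basis.

The other S-polynomials (S(f_1,g_3), S(f_2,g_3)) all reduce to 0 modulo the current basis, so we have a Gröbner basis.
Inter-reduce: drop elements whose leading term is divisible by another's, tail-reduce, and make monic.
Reduced Gröbner basis: {x + 4/21y^2 - 25/21, y^3 - 67/4y + 63/4}.

Buchberger on the second generating set:
h_1 = -8xy - 16y + 24, LT = xy.
h_2 = -16xy - 21x - 4y^2 - 32y + 73, LT = xy.

S(h_1,h_2): lcm = xy. S = -21/16x - 1/4y^2 + 25/16.
  reduce S modulo (h_1, h_2):
  remainder -21/16x - 1/4y^2 + 25/16 ≠ 0; add k_3 = -21/16x - 1/4y^2 + 25/16 to the basis.

S(h_1,k_3): lcm = xy. S = -4/21y^3 + 67/21y - 3.
  reduce S modulo (h_1, h_2, k_3):
  remainder -4/21y^3 + 67/21y - 3 ≠ 0; add k_4 = -4/21y^3 + 67/21y - 3 to the basis.

The other S-polynomials (S(h_2,k_3), S(h_1,k_4), S(h_2,k_4), S(k_3,k_4)) all reduce to 0 modulo the current basis, so we have a Gröbner basis.
Inter-reduce: drop elements whose leading term is divisible by another's, tail-reduce, and make monic.
Reduced Gröbner basis: {x + 4/21y^2 - 25/21, y^3 - 67/4y + 63/4}.

Same reduced basis, so the two generating sets span the same ideal.
The same test decides containment: I ⊆ J iff every generator of I reduces to 0 modulo a Gröbner basis of J.

Yes, the ideals are equal.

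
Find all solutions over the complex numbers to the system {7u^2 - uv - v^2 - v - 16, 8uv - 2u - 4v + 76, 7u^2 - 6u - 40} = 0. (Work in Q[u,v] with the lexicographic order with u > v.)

Compute a lex Gröbner basis by Buchberger's algorithm.
f_1 = 7u^2 - uv - v^2 - v - 16, LT = u^2.
f_2 = 8uv - 2u - 4v + 76, LT = uv.
f_3 = 7u^2 - 6u - 40, LT = u^2.

S(f_1,f_2): lcm = u^2v. S = 1/4u^2 - 1/7uv^2 + 1/2uv - 19/2u - 1/7v^3 - 1/7v^2 - 16/7v.
  leading term u^2: subtract (1/28)·f_1 from 1/4u^2 - 1/7uv^2 + 1/2uv - 19/2u - 1/7v^3 - 1/7v^2 - 16/7v → -1/7uv^2 + 15/28uv - 19/2u - 1/7v^3 - 3/28v^2 - 9/4v + 4/7
  leading term uv^2: subtract (-1/56v)·f_2 from -1/7uv^2 + 15/28uv - 19/2u - 1/7v^3 - 3/28v^2 - 9/4v + 4/7 → 1/2uv - 19/2u - 1/7v^3 - 5/28v^2 - 25/28v + 4/7
  leading term uv: subtract (1/16)·f_2 from 1/2uv - 19/2u - 1/7v^3 - 5/28v^2 - 25/28v + 4/7 → -75/8u - 1/7v^3 - 5/28v^2 - 9/14v - 117/28
  leading term u: no divisor's leading term divides it; move -75/8u to the remainder.
  leading term v^3: no divisor's leading term divides it; move -1/7v^3 to the remainder.
  leading term v^2: no divisor's leading term divides it; move -5/28v^2 to the remainder.
  leading term v: no divisor's leading term divides it; move -9/14v to the remainder.
  leading term 1: no divisor's leading term divides it; move -117/28 to the remainder.
  remainder -75/8u - 1/7v^3 - 5/28v^2 - 9/14v - 117/28 ≠ 0; add h_4 = -75/8u - 1/7v^3 - 5/28v^2 - 9/14v - 117/28 to the basis.

S(f_1,f_3): lcm = u^2. S = -1/7uv + 6/7u - 1/7v^2 - 1/7v + 24/7.
  leading term uv: subtract (-1/56)·f_2 from -1/7uv + 6/7u - 1/7v^2 - 1/7v + 24/7 → 23/28u - 1/7v^2 - 3/14v + 67/14
  leading term u: subtract (-46/525)·h_4 from 23/28u - 1/7v^2 - 3/14v + 67/14 → -46/3675v^3 - 233/1470v^2 - 663/2450v + 5414/1225
  leading term v^3: no divisor's leading term divides it; move -46/3675v^3 to the remainder.
  leading term v^2: no divisor's leading term divides it; move -233/1470v^2 to the remainder.
  leading term v: no divisor's leading term divides it; move -663/2450v to the remainder.
  leading term 1: no divisor's leading term divides it; move 5414/1225 to the remainder.
  remainder -46/3675v^3 - 233/1470v^2 - 663/2450v + 5414/1225 ≠ 0; add h_5 = -46/3675v^3 - 233/1470v^2 - 663/2450v + 5414/1225 to the basis.

S(f_2,f_3): lcm = u^2v. S = -1/4u^2 + 5/14uv + 19/2u + 40/7v.
  leading term u^2: subtract (-1/28)·f_1 from -1/4u^2 + 5/14uv + 19/2u + 40/7v → 9/28uv + 19/2u - 1/28v^2 + 159/28v - 4/7
  leading term uv: subtract (9/224)·f_2 from 9/28uv + 19/2u - 1/28v^2 + 159/28v - 4/7 → 1073/112u - 1/28v^2 + 327/56v - 29/8
  leading term u: subtract (-1073/1050)·h_4 from 1073/112u - 1/28v^2 + 327/56v - 29/8 → -1073/7350v^3 - 1283/5880v^2 + 50787/9800v - 19343/2450
  leading term v^3: subtract (1073/92)·h_5 from -1073/7350v^3 - 1283/5880v^2 + 50787/9800v - 19343/2450 → 75/46v^2 + 2685/322v - 9570/161
  leading term v^2: no divisor's leading term divides it; move 75/46v^2 to the remainder.
  leading term v: no divisor's leading term divides it; move 2685/322v to the remainder.
  leading term 1: no divisor's leading term divides it; move -9570/161 to the remainder.
  remainder 75/46v^2 + 2685/322v - 9570/161 ≠ 0; add h_6 = 75/46v^2 + 2685/322v - 9570/161 to the basis.

S(f_2,h_5): lcm = uv^3. S = -297/23uv^2 - 1989/92uv + 8121/23u - 1/2v^3 + 19/2v^2.
  leading term uv^2: subtract (-297/184v)·f_2 from -297/23uv^2 - 1989/92uv + 8121/23u - 1/2v^3 + 19/2v^2 → -1143/46uv + 8121/23u - 1/2v^3 + 70/23v^2 + 5643/46v
  leading term uv: subtract (-1143/368)·f_2 from -1143/46uv + 8121/23u - 1/2v^3 + 70/23v^2 + 5643/46v → 2775/8u - 1/2v^3 + 70/23v^2 + 441/4v + 21717/92
  leading term u: subtract (-37)·h_4 from 2775/8u - 1/2v^3 + 70/23v^2 + 441/4v + 21717/92 → -81/14v^3 - 2295/644v^2 + 2421/28v + 13113/161
  leading term v^3: subtract (42525/92)·h_5 from -81/14v^3 - 2295/644v^2 + 2421/28v + 13113/161 → 12825/184v^2 + 38925/184v - 90225/46
  leading term v^2: subtract (171/4)·h_6 from 12825/184v^2 + 38925/184v - 90225/46 → -46665/322v + 93330/161
  leading term v: no divisor's leading term divides it; move -46665/322v to the remainder.
  leading term 1: no divisor's leading term divides it; move 93330/161 to the remainder.
  remainder -46665/322v + 93330/161 ≠ 0; add h_7 = -46665/322v + 93330/161 to the basis.

The other S-polynomials (S(f_1,h_4), S(f_2,h_4), S(f_3,h_4), S(f_1,h_5), S(f_3,h_5), S(h_4,h_5), S(f_1,h_6), S(f_2,h_6), S(f_3,h_6), S(h_4,h_6), S(h_5,h_6), S(f_1,h_7), S(f_2,h_7), S(f_3,h_7), S(h_4,h_7), S(h_5,h_7), S(h_6,h_7)) all reduce to 0 modulo the current basis, so we have a Gröbner basis.
Inter-reduce: drop elements whose leading term is divisible by another's, tail-reduce, and make monic.
Reduced Gröbner basis: {u + 2, v - 4}.

Since the basis is lex-ordered, v - 4 is univariate in v. Its roots are {4}. Back-substituting each root into the other basis elements fixes the other coordinates.
  v = 4: the earlier basis element becomes u + 2 = 0, giving u = -2 — point (-2, 4).
Check: every point annihilates each of the original generators.

{(-2, 4)}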